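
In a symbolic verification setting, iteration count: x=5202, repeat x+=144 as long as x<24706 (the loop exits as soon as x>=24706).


Step 1: x goes from 5202 toward 24706 by 144; the body runs while x<24706, so iterations = ceil((bound-start)/step)
Step 2: Distance=19504
Step 3: ceil(19504/144)=136

136


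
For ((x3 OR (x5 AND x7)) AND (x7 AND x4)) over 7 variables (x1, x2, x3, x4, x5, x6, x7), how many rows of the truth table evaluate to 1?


Formula: ((x3 OR (x5 AND x7)) AND (x7 AND x4)) over 7 vars (128 rows)
Evaluate each row (x1, x2, x3, x4, x5, x6, x7 as bits, MSB first):
  row 0 [0000000]: ((0 OR (0 AND 0)) AND (0 AND 0)) -> 0
  row 1 [0000001]: ((0 OR (0 AND 1)) AND (1 AND 0)) -> 0
  row 2 [0000010]: ((0 OR (0 AND 0)) AND (0 AND 0)) -> 0
  row 3 [0000011]: ((0 OR (0 AND 1)) AND (1 AND 0)) -> 0
  row 4 [0000100]: ((0 OR (1 AND 0)) AND (0 AND 0)) -> 0
  (every remaining row is evaluated the same way; all 128 results are listed next)
Full result column, 8 rows per line (x1,x2,x3,x4 fixed per line; x5,x6,x7 runs 000..111 left to right):
  rows 0-7 [x1,x2,x3,x4=0000]: 00000000  (ones: 0)
  rows 8-15 [x1,x2,x3,x4=0001]: 00000101  (ones: 2)
  rows 16-23 [x1,x2,x3,x4=0010]: 00000000  (ones: 0)
  rows 24-31 [x1,x2,x3,x4=0011]: 01010101  (ones: 4)
  rows 32-39 [x1,x2,x3,x4=0100]: 00000000  (ones: 0)
  rows 40-47 [x1,x2,x3,x4=0101]: 00000101  (ones: 2)
  rows 48-55 [x1,x2,x3,x4=0110]: 00000000  (ones: 0)
  rows 56-63 [x1,x2,x3,x4=0111]: 01010101  (ones: 4)
  rows 64-71 [x1,x2,x3,x4=1000]: 00000000  (ones: 0)
  rows 72-79 [x1,x2,x3,x4=1001]: 00000101  (ones: 2)
  rows 80-87 [x1,x2,x3,x4=1010]: 00000000  (ones: 0)
  rows 88-95 [x1,x2,x3,x4=1011]: 01010101  (ones: 4)
  rows 96-103 [x1,x2,x3,x4=1100]: 00000000  (ones: 0)
  rows 104-111 [x1,x2,x3,x4=1101]: 00000101  (ones: 2)
  rows 112-119 [x1,x2,x3,x4=1110]: 00000000  (ones: 0)
  rows 120-127 [x1,x2,x3,x4=1111]: 01010101  (ones: 4)
Count of 1-rows = 0+2+0+4+0+2+0+4+0+2+0+4+0+2+0+4 = 24

24


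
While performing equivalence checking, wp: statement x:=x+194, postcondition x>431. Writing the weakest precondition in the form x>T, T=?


Formula: wp(x:=E, P) = P[E/x] (substitute E for x in postcondition)
Step 1: Postcondition: x>431
Step 2: Substitute x+194 for x: x+194>431
Step 3: Solve for x: x > 431-194 = 237

237


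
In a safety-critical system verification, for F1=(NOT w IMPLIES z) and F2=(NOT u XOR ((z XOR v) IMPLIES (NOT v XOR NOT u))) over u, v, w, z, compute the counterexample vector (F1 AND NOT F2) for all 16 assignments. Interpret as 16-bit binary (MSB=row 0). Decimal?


F1 = (NOT w IMPLIES z)
F2 = (NOT u XOR ((z XOR v) IMPLIES (NOT v XOR NOT u)))
Counterexample to F1=>F2 is where F1=1 and F2=0.
Evaluate each row (bits = u,v,w,z, MSB first):
  row 0 [0000]: F1=0 F2=0 -> F1&~F2 -> 0
  row 1 [0001]: F1=1 F2=1 -> F1&~F2 -> 0
  row 2 [0010]: F1=1 F2=0 -> F1&~F2 -> 1
  row 3 [0011]: F1=1 F2=1 -> F1&~F2 -> 0
  row 4 [0100]: F1=0 F2=0 -> F1&~F2 -> 0
  row 5 [0101]: F1=1 F2=0 -> F1&~F2 -> 1
  row 6 [0110]: F1=1 F2=0 -> F1&~F2 -> 1
  row 7 [0111]: F1=1 F2=0 -> F1&~F2 -> 1
  row 8 [1000]: F1=0 F2=1 -> F1&~F2 -> 0
  row 9 [1001]: F1=1 F2=1 -> F1&~F2 -> 0
  row 10 [1010]: F1=1 F2=1 -> F1&~F2 -> 0
  row 11 [1011]: F1=1 F2=1 -> F1&~F2 -> 0
  row 12 [1100]: F1=0 F2=0 -> F1&~F2 -> 0
  row 13 [1101]: F1=1 F2=1 -> F1&~F2 -> 0
  row 14 [1110]: F1=1 F2=0 -> F1&~F2 -> 1
  row 15 [1111]: F1=1 F2=1 -> F1&~F2 -> 0
Full result column, 4 rows per line (u,v fixed per line; w,z runs 00..11 left to right):
  rows 0-3 [u,v=00]: 0010  = hex 2
  rows 4-7 [u,v=01]: 0111  = hex 7
  rows 8-11 [u,v=10]: 0000  = hex 0
  rows 12-15 [u,v=11]: 0010  = hex 2
Counterexample vector (row 0 .. row 15) = 0010011100000010
Output column grouped in 4s = 0010 0111 0000 0010 = 0x2702
Convert to decimal digit by digit (value = value*16 + digit):
  2 -> 2
  2*16 + 7 = 39
  39*16 + 0 = 624
  624*16 + 2 = 9986
Decimal = 9986

9986


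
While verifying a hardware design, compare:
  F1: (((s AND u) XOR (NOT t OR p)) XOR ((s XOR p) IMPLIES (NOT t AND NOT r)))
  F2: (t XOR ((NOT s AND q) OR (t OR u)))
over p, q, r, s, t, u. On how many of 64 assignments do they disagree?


F1 = (((s AND u) XOR (NOT t OR p)) XOR ((s XOR p) IMPLIES (NOT t AND NOT r)))
F2 = (t XOR ((NOT s AND q) OR (t OR u)))
Evaluate both on each of 64 rows (bits = p,q,r,s,t,u):
  row 0 [000000]: F1=0 F2=0 -> 0
  row 1 [000001]: F1=0 F2=1 (differ) -> 1
  row 2 [000010]: F1=1 F2=0 (differ) -> 1
  row 3 [000011]: F1=1 F2=0 (differ) -> 1
  row 4 [000100]: F1=0 F2=0 -> 0
  (every remaining row is evaluated the same way; all 64 results are listed next)
Full result column, 8 rows per line (p,q,r fixed per line; s,t,u runs 000..111 left to right):
  rows 0-7 [p,q,r=000]: 01110001  (ones: 4)
  rows 8-15 [p,q,r=001]: 01111101  (ones: 6)
  rows 16-23 [p,q,r=010]: 11110001  (ones: 5)
  rows 24-31 [p,q,r=011]: 11111101  (ones: 7)
  rows 32-39 [p,q,r=100]: 01110001  (ones: 4)
  rows 40-47 [p,q,r=101]: 10110001  (ones: 4)
  rows 48-55 [p,q,r=110]: 11110001  (ones: 5)
  rows 56-63 [p,q,r=111]: 00110001  (ones: 3)
Disagreements = 4+6+5+7+4+4+5+3 = 38

38


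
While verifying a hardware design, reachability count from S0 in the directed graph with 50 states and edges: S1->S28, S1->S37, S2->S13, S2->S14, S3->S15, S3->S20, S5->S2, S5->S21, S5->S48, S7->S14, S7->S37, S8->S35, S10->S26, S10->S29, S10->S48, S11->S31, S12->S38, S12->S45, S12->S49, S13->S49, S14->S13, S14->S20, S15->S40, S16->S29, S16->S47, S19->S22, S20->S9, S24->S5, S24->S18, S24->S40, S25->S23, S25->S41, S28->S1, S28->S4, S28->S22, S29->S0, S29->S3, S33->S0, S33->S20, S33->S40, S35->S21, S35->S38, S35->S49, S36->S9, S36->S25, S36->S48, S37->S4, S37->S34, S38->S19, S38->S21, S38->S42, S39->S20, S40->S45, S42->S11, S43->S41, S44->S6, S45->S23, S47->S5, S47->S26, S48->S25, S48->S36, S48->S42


BFS from S0:
  layer 0: {S0}
Reachable set: {S0}
Count = 1

1


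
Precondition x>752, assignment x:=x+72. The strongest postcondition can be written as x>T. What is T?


Formula: sp(P, x:=E) = exists old_x. (x = E[old_x/x]) AND P[old_x/x] (old_x is the value of x before the assignment; eliminate old_x by solving x = E[old_x/x] for old_x)
Step 1: Precondition P: x>752, i.e. old_x > 752
Step 2: Assignment gives x = old_x + 72, so old_x = x - 72
Step 3: Substitute into P: x - 72 > 752
Step 4: Simplify: x > 752+72 = 824

824


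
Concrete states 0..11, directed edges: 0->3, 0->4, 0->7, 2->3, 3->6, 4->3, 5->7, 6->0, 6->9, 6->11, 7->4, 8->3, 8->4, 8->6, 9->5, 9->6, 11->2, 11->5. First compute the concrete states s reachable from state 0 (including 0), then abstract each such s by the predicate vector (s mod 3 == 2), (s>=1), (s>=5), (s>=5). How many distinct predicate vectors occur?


BFS from 0:
Concrete reachable: {0, 2, 3, 4, 5, 6, 7, 9, 11}
Abstract via predicates (s mod 3 == 2), (s>=1), (s>=5), (s>=5):
  (0,0,0,0) <- {0}
  (0,1,0,0) <- {3, 4}
  (0,1,1,1) <- {6, 7, 9}
  (1,1,0,0) <- {2}
  (1,1,1,1) <- {5, 11}
Distinct abstract states = 5

5


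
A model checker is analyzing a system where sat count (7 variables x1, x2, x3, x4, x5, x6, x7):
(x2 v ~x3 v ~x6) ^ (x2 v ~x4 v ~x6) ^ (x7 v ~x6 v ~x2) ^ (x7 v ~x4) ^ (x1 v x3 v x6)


CNF with 5 clauses over 7 vars (128 assignments).
An assignment satisfies CNF iff every clause has >=1 true literal.
Check each row (bits = x1,x2,x3,x4,x5,x6,x7; clause T/F shown):
  row 0 [0000000]: clauses=TTTTF -> 0
  row 1 [0000001]: clauses=TTTTF -> 0
  row 2 [0000010]: clauses=TTTTT -> 1
  row 3 [0000011]: clauses=TTTTT -> 1
  row 4 [0000100]: clauses=TTTTF -> 0
  (every remaining row is evaluated the same way; all 128 results are listed next)
Full result column, 8 rows per line (x1,x2,x3,x4 fixed per line; x5,x6,x7 runs 000..111 left to right):
  rows 0-7 [x1,x2,x3,x4=0000]: 00110011  (ones: 4)
  rows 8-15 [x1,x2,x3,x4=0001]: 00000000  (ones: 0)
  rows 16-23 [x1,x2,x3,x4=0010]: 11001100  (ones: 4)
  rows 24-31 [x1,x2,x3,x4=0011]: 01000100  (ones: 2)
  rows 32-39 [x1,x2,x3,x4=0100]: 00010001  (ones: 2)
  rows 40-47 [x1,x2,x3,x4=0101]: 00010001  (ones: 2)
  rows 48-55 [x1,x2,x3,x4=0110]: 11011101  (ones: 6)
  rows 56-63 [x1,x2,x3,x4=0111]: 01010101  (ones: 4)
  rows 64-71 [x1,x2,x3,x4=1000]: 11111111  (ones: 8)
  rows 72-79 [x1,x2,x3,x4=1001]: 01000100  (ones: 2)
  rows 80-87 [x1,x2,x3,x4=1010]: 11001100  (ones: 4)
  rows 88-95 [x1,x2,x3,x4=1011]: 01000100  (ones: 2)
  rows 96-103 [x1,x2,x3,x4=1100]: 11011101  (ones: 6)
  rows 104-111 [x1,x2,x3,x4=1101]: 01010101  (ones: 4)
  rows 112-119 [x1,x2,x3,x4=1110]: 11011101  (ones: 6)
  rows 120-127 [x1,x2,x3,x4=1111]: 01010101  (ones: 4)
Satisfying assignments = 4+0+4+2+2+2+6+4+8+2+4+2+6+4+6+4 = 60

60


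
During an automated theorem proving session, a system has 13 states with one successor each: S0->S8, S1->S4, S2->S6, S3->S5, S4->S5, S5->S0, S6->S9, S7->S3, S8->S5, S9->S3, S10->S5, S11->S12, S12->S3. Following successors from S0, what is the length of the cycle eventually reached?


Trace from S0 until a state repeats:
  S0 -> S8 -> S5 -> S0
S0 first seen at step 0, revisited at step 3.
Cycle length = 3 - 0 = 3

3


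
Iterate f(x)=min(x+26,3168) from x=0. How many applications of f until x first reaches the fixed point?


Step 1: x=0, cap=3168, increment=26
Step 2: x grows by 26 each step until capped at 3168; fixed point is x=3168
Step 3: iterations = ceil(3168/26) = 122

122


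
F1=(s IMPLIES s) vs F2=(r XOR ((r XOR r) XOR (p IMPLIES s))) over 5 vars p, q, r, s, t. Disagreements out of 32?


F1 = (s IMPLIES s)
F2 = (r XOR ((r XOR r) XOR (p IMPLIES s)))
Evaluate both on each of 32 rows (bits = p,q,r,s,t):
  row 0 [00000]: F1=1 F2=1 -> 0
  row 1 [00001]: F1=1 F2=1 -> 0
  row 2 [00010]: F1=1 F2=1 -> 0
  row 3 [00011]: F1=1 F2=1 -> 0
  row 4 [00100]: F1=1 F2=0 (differ) -> 1
  row 5 [00101]: F1=1 F2=0 (differ) -> 1
  row 6 [00110]: F1=1 F2=0 (differ) -> 1
  row 7 [00111]: F1=1 F2=0 (differ) -> 1
  row 8 [01000]: F1=1 F2=1 -> 0
  row 9 [01001]: F1=1 F2=1 -> 0
  row 10 [01010]: F1=1 F2=1 -> 0
  row 11 [01011]: F1=1 F2=1 -> 0
  row 12 [01100]: F1=1 F2=0 (differ) -> 1
  row 13 [01101]: F1=1 F2=0 (differ) -> 1
  row 14 [01110]: F1=1 F2=0 (differ) -> 1
  row 15 [01111]: F1=1 F2=0 (differ) -> 1
  row 16 [10000]: F1=1 F2=0 (differ) -> 1
  row 17 [10001]: F1=1 F2=0 (differ) -> 1
  row 18 [10010]: F1=1 F2=1 -> 0
  row 19 [10011]: F1=1 F2=1 -> 0
  row 20 [10100]: F1=1 F2=1 -> 0
  row 21 [10101]: F1=1 F2=1 -> 0
  row 22 [10110]: F1=1 F2=0 (differ) -> 1
  row 23 [10111]: F1=1 F2=0 (differ) -> 1
  row 24 [11000]: F1=1 F2=0 (differ) -> 1
  row 25 [11001]: F1=1 F2=0 (differ) -> 1
  row 26 [11010]: F1=1 F2=1 -> 0
  row 27 [11011]: F1=1 F2=1 -> 0
  row 28 [11100]: F1=1 F2=1 -> 0
  row 29 [11101]: F1=1 F2=1 -> 0
  row 30 [11110]: F1=1 F2=0 (differ) -> 1
  row 31 [11111]: F1=1 F2=0 (differ) -> 1
Full result column, 8 rows per line (p,q fixed per line; r,s,t runs 000..111 left to right):
  rows 0-7 [p,q=00]: 00001111  (ones: 4)
  rows 8-15 [p,q=01]: 00001111  (ones: 4)
  rows 16-23 [p,q=10]: 11000011  (ones: 4)
  rows 24-31 [p,q=11]: 11000011  (ones: 4)
Disagreements = 4+4+4+4 = 16

16


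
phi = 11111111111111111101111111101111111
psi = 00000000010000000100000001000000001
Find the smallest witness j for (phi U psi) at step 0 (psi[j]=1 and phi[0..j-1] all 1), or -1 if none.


(phi U psi) at 0: need smallest j with psi[j]=1 and phi[i]=1 for all i in [0,j).
Scan from step 0:
  step 0: phi=1, psi=0 -> continue
  step 1: phi=1, psi=0 -> continue
  step 2: phi=1, psi=0 -> continue
  step 3: phi=1, psi=0 -> continue
  step 9: psi=1 and phi held for [0,9) -> witness found
Witness step = 9

9


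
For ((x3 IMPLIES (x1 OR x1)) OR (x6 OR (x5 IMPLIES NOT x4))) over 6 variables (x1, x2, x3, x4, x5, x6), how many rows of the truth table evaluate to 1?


Formula: ((x3 IMPLIES (x1 OR x1)) OR (x6 OR (x5 IMPLIES NOT x4))) over 6 vars (64 rows)
Evaluate each row (x1, x2, x3, x4, x5, x6 as bits, MSB first):
  row 0 [000000]: ((0 IMPLIES (0 OR 0)) OR (0 OR (0 IMPLIES NOT 0))) -> 1
  row 1 [000001]: ((0 IMPLIES (0 OR 0)) OR (1 OR (0 IMPLIES NOT 0))) -> 1
  row 2 [000010]: ((0 IMPLIES (0 OR 0)) OR (0 OR (1 IMPLIES NOT 0))) -> 1
  row 3 [000011]: ((0 IMPLIES (0 OR 0)) OR (1 OR (1 IMPLIES NOT 0))) -> 1
  row 4 [000100]: ((0 IMPLIES (0 OR 0)) OR (0 OR (0 IMPLIES NOT 1))) -> 1
  (every remaining row is evaluated the same way; all 64 results are listed next)
Full result column, 8 rows per line (x1,x2,x3 fixed per line; x4,x5,x6 runs 000..111 left to right):
  rows 0-7 [x1,x2,x3=000]: 11111111  (ones: 8)
  rows 8-15 [x1,x2,x3=001]: 11111101  (ones: 7)
  rows 16-23 [x1,x2,x3=010]: 11111111  (ones: 8)
  rows 24-31 [x1,x2,x3=011]: 11111101  (ones: 7)
  rows 32-39 [x1,x2,x3=100]: 11111111  (ones: 8)
  rows 40-47 [x1,x2,x3=101]: 11111111  (ones: 8)
  rows 48-55 [x1,x2,x3=110]: 11111111  (ones: 8)
  rows 56-63 [x1,x2,x3=111]: 11111111  (ones: 8)
Count of 1-rows = 8+7+8+7+8+8+8+8 = 62

62


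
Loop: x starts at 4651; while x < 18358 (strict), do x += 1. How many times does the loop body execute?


Step 1: x goes from 4651 toward 18358 by 1; the body runs while x<18358, so iterations = ceil((bound-start)/step)
Step 2: Distance=13707
Step 3: ceil(13707/1)=13707

13707


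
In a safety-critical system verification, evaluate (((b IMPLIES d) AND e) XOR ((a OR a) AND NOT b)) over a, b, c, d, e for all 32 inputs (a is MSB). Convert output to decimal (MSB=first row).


Formula: (((b IMPLIES d) AND e) XOR ((a OR a) AND NOT b)) over a, b, c, d, e (32 rows)
Evaluate each row (bits = a,b,c,d,e, MSB first):
  row 0 [00000]: (((0 IMPLIES 0) AND 0) XOR ((0 OR 0) AND NOT 0)) -> 0
  row 1 [00001]: (((0 IMPLIES 0) AND 1) XOR ((0 OR 0) AND NOT 0)) -> 1
  row 2 [00010]: (((0 IMPLIES 1) AND 0) XOR ((0 OR 0) AND NOT 0)) -> 0
  row 3 [00011]: (((0 IMPLIES 1) AND 1) XOR ((0 OR 0) AND NOT 0)) -> 1
  row 4 [00100]: (((0 IMPLIES 0) AND 0) XOR ((0 OR 0) AND NOT 0)) -> 0
  row 5 [00101]: (((0 IMPLIES 0) AND 1) XOR ((0 OR 0) AND NOT 0)) -> 1
  row 6 [00110]: (((0 IMPLIES 1) AND 0) XOR ((0 OR 0) AND NOT 0)) -> 0
  row 7 [00111]: (((0 IMPLIES 1) AND 1) XOR ((0 OR 0) AND NOT 0)) -> 1
  row 8 [01000]: (((1 IMPLIES 0) AND 0) XOR ((0 OR 0) AND NOT 1)) -> 0
  row 9 [01001]: (((1 IMPLIES 0) AND 1) XOR ((0 OR 0) AND NOT 1)) -> 0
  row 10 [01010]: (((1 IMPLIES 1) AND 0) XOR ((0 OR 0) AND NOT 1)) -> 0
  row 11 [01011]: (((1 IMPLIES 1) AND 1) XOR ((0 OR 0) AND NOT 1)) -> 1
  row 12 [01100]: (((1 IMPLIES 0) AND 0) XOR ((0 OR 0) AND NOT 1)) -> 0
  row 13 [01101]: (((1 IMPLIES 0) AND 1) XOR ((0 OR 0) AND NOT 1)) -> 0
  row 14 [01110]: (((1 IMPLIES 1) AND 0) XOR ((0 OR 0) AND NOT 1)) -> 0
  row 15 [01111]: (((1 IMPLIES 1) AND 1) XOR ((0 OR 0) AND NOT 1)) -> 1
  row 16 [10000]: (((0 IMPLIES 0) AND 0) XOR ((1 OR 1) AND NOT 0)) -> 1
  row 17 [10001]: (((0 IMPLIES 0) AND 1) XOR ((1 OR 1) AND NOT 0)) -> 0
  row 18 [10010]: (((0 IMPLIES 1) AND 0) XOR ((1 OR 1) AND NOT 0)) -> 1
  row 19 [10011]: (((0 IMPLIES 1) AND 1) XOR ((1 OR 1) AND NOT 0)) -> 0
  row 20 [10100]: (((0 IMPLIES 0) AND 0) XOR ((1 OR 1) AND NOT 0)) -> 1
  row 21 [10101]: (((0 IMPLIES 0) AND 1) XOR ((1 OR 1) AND NOT 0)) -> 0
  row 22 [10110]: (((0 IMPLIES 1) AND 0) XOR ((1 OR 1) AND NOT 0)) -> 1
  row 23 [10111]: (((0 IMPLIES 1) AND 1) XOR ((1 OR 1) AND NOT 0)) -> 0
  row 24 [11000]: (((1 IMPLIES 0) AND 0) XOR ((1 OR 1) AND NOT 1)) -> 0
  row 25 [11001]: (((1 IMPLIES 0) AND 1) XOR ((1 OR 1) AND NOT 1)) -> 0
  row 26 [11010]: (((1 IMPLIES 1) AND 0) XOR ((1 OR 1) AND NOT 1)) -> 0
  row 27 [11011]: (((1 IMPLIES 1) AND 1) XOR ((1 OR 1) AND NOT 1)) -> 1
  row 28 [11100]: (((1 IMPLIES 0) AND 0) XOR ((1 OR 1) AND NOT 1)) -> 0
  row 29 [11101]: (((1 IMPLIES 0) AND 1) XOR ((1 OR 1) AND NOT 1)) -> 0
  row 30 [11110]: (((1 IMPLIES 1) AND 0) XOR ((1 OR 1) AND NOT 1)) -> 0
  row 31 [11111]: (((1 IMPLIES 1) AND 1) XOR ((1 OR 1) AND NOT 1)) -> 1
Full result column, 4 rows per line (a,b,c fixed per line; d,e runs 00..11 left to right):
  rows 0-3 [a,b,c=000]: 0101  = hex 5
  rows 4-7 [a,b,c=001]: 0101  = hex 5
  rows 8-11 [a,b,c=010]: 0001  = hex 1
  rows 12-15 [a,b,c=011]: 0001  = hex 1
  rows 16-19 [a,b,c=100]: 1010  = hex A
  rows 20-23 [a,b,c=101]: 1010  = hex A
  rows 24-27 [a,b,c=110]: 0001  = hex 1
  rows 28-31 [a,b,c=111]: 0001  = hex 1
Output column (row 0 .. row 31) = 01010101000100011010101000010001
Output column grouped in 4s = 0101 0101 0001 0001 1010 1010 0001 0001 = 0x5511AA11
Convert to decimal digit by digit (value = value*16 + digit):
  5 -> 5
  5*16 + 5 = 85
  85*16 + 1 = 1361
  1361*16 + 1 = 21777
  21777*16 + 10 (A) = 348442
  348442*16 + 10 (A) = 5575082
  5575082*16 + 1 = 89201313
  89201313*16 + 1 = 1427221009
Decimal = 1427221009

1427221009


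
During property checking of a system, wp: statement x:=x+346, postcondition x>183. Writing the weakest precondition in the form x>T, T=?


Formula: wp(x:=E, P) = P[E/x] (substitute E for x in postcondition)
Step 1: Postcondition: x>183
Step 2: Substitute x+346 for x: x+346>183
Step 3: Solve for x: x > 183-346 = -163

-163


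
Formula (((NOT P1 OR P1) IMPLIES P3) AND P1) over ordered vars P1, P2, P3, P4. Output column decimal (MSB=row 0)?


Formula: (((NOT P1 OR P1) IMPLIES P3) AND P1) over P1, P2, P3, P4 (16 rows)
Evaluate each row (bits = P1,P2,P3,P4, MSB first):
  row 0 [0000]: (((NOT 0 OR 0) IMPLIES 0) AND 0) -> 0
  row 1 [0001]: (((NOT 0 OR 0) IMPLIES 0) AND 0) -> 0
  row 2 [0010]: (((NOT 0 OR 0) IMPLIES 1) AND 0) -> 0
  row 3 [0011]: (((NOT 0 OR 0) IMPLIES 1) AND 0) -> 0
  row 4 [0100]: (((NOT 0 OR 0) IMPLIES 0) AND 0) -> 0
  row 5 [0101]: (((NOT 0 OR 0) IMPLIES 0) AND 0) -> 0
  row 6 [0110]: (((NOT 0 OR 0) IMPLIES 1) AND 0) -> 0
  row 7 [0111]: (((NOT 0 OR 0) IMPLIES 1) AND 0) -> 0
  row 8 [1000]: (((NOT 1 OR 1) IMPLIES 0) AND 1) -> 0
  row 9 [1001]: (((NOT 1 OR 1) IMPLIES 0) AND 1) -> 0
  row 10 [1010]: (((NOT 1 OR 1) IMPLIES 1) AND 1) -> 1
  row 11 [1011]: (((NOT 1 OR 1) IMPLIES 1) AND 1) -> 1
  row 12 [1100]: (((NOT 1 OR 1) IMPLIES 0) AND 1) -> 0
  row 13 [1101]: (((NOT 1 OR 1) IMPLIES 0) AND 1) -> 0
  row 14 [1110]: (((NOT 1 OR 1) IMPLIES 1) AND 1) -> 1
  row 15 [1111]: (((NOT 1 OR 1) IMPLIES 1) AND 1) -> 1
Full result column, 4 rows per line (P1,P2 fixed per line; P3,P4 runs 00..11 left to right):
  rows 0-3 [P1,P2=00]: 0000  = hex 0
  rows 4-7 [P1,P2=01]: 0000  = hex 0
  rows 8-11 [P1,P2=10]: 0011  = hex 3
  rows 12-15 [P1,P2=11]: 0011  = hex 3
Output column (row 0 .. row 15) = 0000000000110011
Output column grouped in 4s = 0000 0000 0011 0011 = 0x0033
Convert to decimal digit by digit (value = value*16 + digit):
  0 -> 0
  0*16 + 0 = 0
  0*16 + 3 = 3
  3*16 + 3 = 51
Decimal = 51

51


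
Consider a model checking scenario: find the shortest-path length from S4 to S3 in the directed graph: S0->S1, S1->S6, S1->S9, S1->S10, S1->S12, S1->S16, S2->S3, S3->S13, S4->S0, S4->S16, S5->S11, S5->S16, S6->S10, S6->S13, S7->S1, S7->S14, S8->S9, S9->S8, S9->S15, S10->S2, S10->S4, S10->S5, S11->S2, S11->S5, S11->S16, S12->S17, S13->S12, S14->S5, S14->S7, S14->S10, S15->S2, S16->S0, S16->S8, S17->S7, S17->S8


BFS layer-by-layer from S4:
  dist 0: {S4}
  dist 1: {S0, S16}
  dist 2: {S1, S8}
  dist 3: {S6, S9, S10, S12}
  dist 4: {S2, S5, S13, S15, S17}
  dist 5: {S3, S7, S11}
  -> S3 reached at distance 5
Shortest path length = 5

5


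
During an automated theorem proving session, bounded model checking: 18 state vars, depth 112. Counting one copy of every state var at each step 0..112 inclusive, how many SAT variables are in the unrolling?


BMC unrolls to depth k, creating one copy of each state var for steps 0..k.
Step count = 112 + 1 = 113 (steps 0 through 112)
Vars per step = 18
Total = 18 * 113 = 2034

2034


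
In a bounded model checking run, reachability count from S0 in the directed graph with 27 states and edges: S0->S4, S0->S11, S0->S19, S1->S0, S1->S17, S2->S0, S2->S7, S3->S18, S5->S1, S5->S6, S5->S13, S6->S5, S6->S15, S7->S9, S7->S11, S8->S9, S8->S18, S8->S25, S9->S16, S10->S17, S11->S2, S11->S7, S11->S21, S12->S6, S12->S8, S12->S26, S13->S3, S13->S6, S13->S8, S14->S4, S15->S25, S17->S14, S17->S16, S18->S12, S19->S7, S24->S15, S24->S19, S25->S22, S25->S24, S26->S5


BFS from S0:
  layer 0: {S0}
  layer 1: {S4, S11, S19}
  layer 2: {S2, S7, S21}
  layer 3: {S9}
  layer 4: {S16}
Reachable set: {S0, S2, S4, S7, S9, S11, S16, S19, S21}
Count = 9

9


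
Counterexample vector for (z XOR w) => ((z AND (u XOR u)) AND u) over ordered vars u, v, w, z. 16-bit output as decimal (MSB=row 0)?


F1 = (z XOR w)
F2 = ((z AND (u XOR u)) AND u)
Counterexample to F1=>F2 is where F1=1 and F2=0.
Evaluate each row (bits = u,v,w,z, MSB first):
  row 0 [0000]: F1=0 F2=0 -> F1&~F2 -> 0
  row 1 [0001]: F1=1 F2=0 -> F1&~F2 -> 1
  row 2 [0010]: F1=1 F2=0 -> F1&~F2 -> 1
  row 3 [0011]: F1=0 F2=0 -> F1&~F2 -> 0
  row 4 [0100]: F1=0 F2=0 -> F1&~F2 -> 0
  row 5 [0101]: F1=1 F2=0 -> F1&~F2 -> 1
  row 6 [0110]: F1=1 F2=0 -> F1&~F2 -> 1
  row 7 [0111]: F1=0 F2=0 -> F1&~F2 -> 0
  row 8 [1000]: F1=0 F2=0 -> F1&~F2 -> 0
  row 9 [1001]: F1=1 F2=0 -> F1&~F2 -> 1
  row 10 [1010]: F1=1 F2=0 -> F1&~F2 -> 1
  row 11 [1011]: F1=0 F2=0 -> F1&~F2 -> 0
  row 12 [1100]: F1=0 F2=0 -> F1&~F2 -> 0
  row 13 [1101]: F1=1 F2=0 -> F1&~F2 -> 1
  row 14 [1110]: F1=1 F2=0 -> F1&~F2 -> 1
  row 15 [1111]: F1=0 F2=0 -> F1&~F2 -> 0
Full result column, 4 rows per line (u,v fixed per line; w,z runs 00..11 left to right):
  rows 0-3 [u,v=00]: 0110  = hex 6
  rows 4-7 [u,v=01]: 0110  = hex 6
  rows 8-11 [u,v=10]: 0110  = hex 6
  rows 12-15 [u,v=11]: 0110  = hex 6
Counterexample vector (row 0 .. row 15) = 0110011001100110
Output column grouped in 4s = 0110 0110 0110 0110 = 0x6666
Convert to decimal digit by digit (value = value*16 + digit):
  6 -> 6
  6*16 + 6 = 102
  102*16 + 6 = 1638
  1638*16 + 6 = 26214
Decimal = 26214

26214


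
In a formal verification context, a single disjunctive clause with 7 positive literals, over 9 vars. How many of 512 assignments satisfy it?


Step 1: Total=2^9=512
Step 2: Unsat when all 7 false: 2^2=4
Step 3: Sat=512-4=508

508


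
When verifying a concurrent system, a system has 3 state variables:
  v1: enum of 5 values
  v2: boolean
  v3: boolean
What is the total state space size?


State space = product of domain sizes of all variables.
Domain sizes:
  v1 (enum of 5 values): 5
  v2 (boolean): 2
  v3 (boolean): 2
Product = 5 * 2 * 2 = 20

20


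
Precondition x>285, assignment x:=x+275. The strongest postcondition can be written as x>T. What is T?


Formula: sp(P, x:=E) = exists old_x. (x = E[old_x/x]) AND P[old_x/x] (old_x is the value of x before the assignment; eliminate old_x by solving x = E[old_x/x] for old_x)
Step 1: Precondition P: x>285, i.e. old_x > 285
Step 2: Assignment gives x = old_x + 275, so old_x = x - 275
Step 3: Substitute into P: x - 275 > 285
Step 4: Simplify: x > 285+275 = 560

560


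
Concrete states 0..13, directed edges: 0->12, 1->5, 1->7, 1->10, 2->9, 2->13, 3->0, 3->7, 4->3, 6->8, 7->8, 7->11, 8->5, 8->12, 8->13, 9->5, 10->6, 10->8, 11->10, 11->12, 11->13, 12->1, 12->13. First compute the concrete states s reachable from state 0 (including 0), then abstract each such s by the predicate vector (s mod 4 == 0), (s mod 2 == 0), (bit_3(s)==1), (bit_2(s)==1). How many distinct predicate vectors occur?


BFS from 0:
Concrete reachable: {0, 1, 5, 6, 7, 8, 10, 11, 12, 13}
Abstract via predicates (s mod 4 == 0), (s mod 2 == 0), (bit_3(s)==1), (bit_2(s)==1):
  (0,0,0,0) <- {1}
  (0,0,0,1) <- {5, 7}
  (0,0,1,0) <- {11}
  (0,0,1,1) <- {13}
  (0,1,0,1) <- {6}
  (0,1,1,0) <- {10}
  (1,1,0,0) <- {0}
  (1,1,1,0) <- {8}
  (1,1,1,1) <- {12}
Distinct abstract states = 9

9


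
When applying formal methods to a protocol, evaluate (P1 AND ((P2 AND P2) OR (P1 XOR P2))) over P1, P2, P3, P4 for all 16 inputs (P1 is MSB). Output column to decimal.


Formula: (P1 AND ((P2 AND P2) OR (P1 XOR P2))) over P1, P2, P3, P4 (16 rows)
Evaluate each row (bits = P1,P2,P3,P4, MSB first):
  row 0 [0000]: (0 AND ((0 AND 0) OR (0 XOR 0))) -> 0
  row 1 [0001]: (0 AND ((0 AND 0) OR (0 XOR 0))) -> 0
  row 2 [0010]: (0 AND ((0 AND 0) OR (0 XOR 0))) -> 0
  row 3 [0011]: (0 AND ((0 AND 0) OR (0 XOR 0))) -> 0
  row 4 [0100]: (0 AND ((1 AND 1) OR (0 XOR 1))) -> 0
  row 5 [0101]: (0 AND ((1 AND 1) OR (0 XOR 1))) -> 0
  row 6 [0110]: (0 AND ((1 AND 1) OR (0 XOR 1))) -> 0
  row 7 [0111]: (0 AND ((1 AND 1) OR (0 XOR 1))) -> 0
  row 8 [1000]: (1 AND ((0 AND 0) OR (1 XOR 0))) -> 1
  row 9 [1001]: (1 AND ((0 AND 0) OR (1 XOR 0))) -> 1
  row 10 [1010]: (1 AND ((0 AND 0) OR (1 XOR 0))) -> 1
  row 11 [1011]: (1 AND ((0 AND 0) OR (1 XOR 0))) -> 1
  row 12 [1100]: (1 AND ((1 AND 1) OR (1 XOR 1))) -> 1
  row 13 [1101]: (1 AND ((1 AND 1) OR (1 XOR 1))) -> 1
  row 14 [1110]: (1 AND ((1 AND 1) OR (1 XOR 1))) -> 1
  row 15 [1111]: (1 AND ((1 AND 1) OR (1 XOR 1))) -> 1
Full result column, 4 rows per line (P1,P2 fixed per line; P3,P4 runs 00..11 left to right):
  rows 0-3 [P1,P2=00]: 0000  = hex 0
  rows 4-7 [P1,P2=01]: 0000  = hex 0
  rows 8-11 [P1,P2=10]: 1111  = hex F
  rows 12-15 [P1,P2=11]: 1111  = hex F
Output column (row 0 .. row 15) = 0000000011111111
Output column grouped in 4s = 0000 0000 1111 1111 = 0x00FF
Convert to decimal digit by digit (value = value*16 + digit):
  0 -> 0
  0*16 + 0 = 0
  0*16 + 15 (F) = 15
  15*16 + 15 (F) = 255
Decimal = 255

255


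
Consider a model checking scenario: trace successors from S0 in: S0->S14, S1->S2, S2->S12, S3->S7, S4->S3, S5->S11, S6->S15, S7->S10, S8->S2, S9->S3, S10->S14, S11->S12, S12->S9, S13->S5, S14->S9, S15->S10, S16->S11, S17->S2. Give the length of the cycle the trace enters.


Trace from S0 until a state repeats:
  S0 -> S14 -> S9 -> S3 -> S7 -> S10 -> S14
S14 first seen at step 1, revisited at step 6.
Cycle length = 6 - 1 = 5

5


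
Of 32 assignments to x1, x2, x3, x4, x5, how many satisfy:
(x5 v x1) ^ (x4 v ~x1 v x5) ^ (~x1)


CNF with 3 clauses over 5 vars (32 assignments).
An assignment satisfies CNF iff every clause has >=1 true literal.
Check each row (bits = x1,x2,x3,x4,x5; clause T/F shown):
  row 0 [00000]: clauses=FTT -> 0
  row 1 [00001]: clauses=TTT -> 1
  row 2 [00010]: clauses=FTT -> 0
  row 3 [00011]: clauses=TTT -> 1
  row 4 [00100]: clauses=FTT -> 0
  row 5 [00101]: clauses=TTT -> 1
  row 6 [00110]: clauses=FTT -> 0
  row 7 [00111]: clauses=TTT -> 1
  row 8 [01000]: clauses=FTT -> 0
  row 9 [01001]: clauses=TTT -> 1
  row 10 [01010]: clauses=FTT -> 0
  row 11 [01011]: clauses=TTT -> 1
  row 12 [01100]: clauses=FTT -> 0
  row 13 [01101]: clauses=TTT -> 1
  row 14 [01110]: clauses=FTT -> 0
  row 15 [01111]: clauses=TTT -> 1
  row 16 [10000]: clauses=TFF -> 0
  row 17 [10001]: clauses=TTF -> 0
  row 18 [10010]: clauses=TTF -> 0
  row 19 [10011]: clauses=TTF -> 0
  row 20 [10100]: clauses=TFF -> 0
  row 21 [10101]: clauses=TTF -> 0
  row 22 [10110]: clauses=TTF -> 0
  row 23 [10111]: clauses=TTF -> 0
  row 24 [11000]: clauses=TFF -> 0
  row 25 [11001]: clauses=TTF -> 0
  row 26 [11010]: clauses=TTF -> 0
  row 27 [11011]: clauses=TTF -> 0
  row 28 [11100]: clauses=TFF -> 0
  row 29 [11101]: clauses=TTF -> 0
  row 30 [11110]: clauses=TTF -> 0
  row 31 [11111]: clauses=TTF -> 0
Full result column, 8 rows per line (x1,x2 fixed per line; x3,x4,x5 runs 000..111 left to right):
  rows 0-7 [x1,x2=00]: 01010101  (ones: 4)
  rows 8-15 [x1,x2=01]: 01010101  (ones: 4)
  rows 16-23 [x1,x2=10]: 00000000  (ones: 0)
  rows 24-31 [x1,x2=11]: 00000000  (ones: 0)
Satisfying assignments = 4+4+0+0 = 8

8


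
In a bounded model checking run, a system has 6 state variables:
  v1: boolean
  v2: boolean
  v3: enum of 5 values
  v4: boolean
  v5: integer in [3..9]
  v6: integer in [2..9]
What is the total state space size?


State space = product of domain sizes of all variables.
Domain sizes:
  v1 (boolean): 2
  v2 (boolean): 2
  v3 (enum of 5 values): 5
  v4 (boolean): 2
  v5 (integer in [3..9]): 7
  v6 (integer in [2..9]): 8
Product = 2 * 2 * 5 * 2 * 7 * 8 = 2240

2240


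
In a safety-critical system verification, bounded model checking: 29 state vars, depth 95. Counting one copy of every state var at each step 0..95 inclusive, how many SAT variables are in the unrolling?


BMC unrolls to depth k, creating one copy of each state var for steps 0..k.
Step count = 95 + 1 = 96 (steps 0 through 95)
Vars per step = 29
Total = 29 * 96 = 2784

2784


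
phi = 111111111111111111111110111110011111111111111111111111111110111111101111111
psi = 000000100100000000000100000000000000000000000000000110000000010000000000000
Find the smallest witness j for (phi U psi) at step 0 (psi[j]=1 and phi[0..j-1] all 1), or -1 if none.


(phi U psi) at 0: need smallest j with psi[j]=1 and phi[i]=1 for all i in [0,j).
Scan from step 0:
  step 0: phi=1, psi=0 -> continue
  step 1: phi=1, psi=0 -> continue
  step 2: phi=1, psi=0 -> continue
  step 3: phi=1, psi=0 -> continue
  step 6: psi=1 and phi held for [0,6) -> witness found
Witness step = 6

6


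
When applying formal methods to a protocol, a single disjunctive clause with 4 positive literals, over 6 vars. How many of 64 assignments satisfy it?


Step 1: Total=2^6=64
Step 2: Unsat when all 4 false: 2^2=4
Step 3: Sat=64-4=60

60


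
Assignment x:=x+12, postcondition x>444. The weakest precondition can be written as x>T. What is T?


Formula: wp(x:=E, P) = P[E/x] (substitute E for x in postcondition)
Step 1: Postcondition: x>444
Step 2: Substitute x+12 for x: x+12>444
Step 3: Solve for x: x > 444-12 = 432

432


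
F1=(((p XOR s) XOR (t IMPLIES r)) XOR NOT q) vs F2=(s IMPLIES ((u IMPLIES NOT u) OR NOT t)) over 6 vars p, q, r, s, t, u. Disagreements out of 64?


F1 = (((p XOR s) XOR (t IMPLIES r)) XOR NOT q)
F2 = (s IMPLIES ((u IMPLIES NOT u) OR NOT t))
Evaluate both on each of 64 rows (bits = p,q,r,s,t,u):
  row 0 [000000]: F1=0 F2=1 (differ) -> 1
  row 1 [000001]: F1=0 F2=1 (differ) -> 1
  row 2 [000010]: F1=1 F2=1 -> 0
  row 3 [000011]: F1=1 F2=1 -> 0
  row 4 [000100]: F1=1 F2=1 -> 0
  (every remaining row is evaluated the same way; all 64 results are listed next)
Full result column, 8 rows per line (p,q,r fixed per line; s,t,u runs 000..111 left to right):
  rows 0-7 [p,q,r=000]: 11000010  (ones: 3)
  rows 8-15 [p,q,r=001]: 11110001  (ones: 5)
  rows 16-23 [p,q,r=010]: 00111101  (ones: 5)
  rows 24-31 [p,q,r=011]: 00001110  (ones: 3)
  rows 32-39 [p,q,r=100]: 00111101  (ones: 5)
  rows 40-47 [p,q,r=101]: 00001110  (ones: 3)
  rows 48-55 [p,q,r=110]: 11000010  (ones: 3)
  rows 56-63 [p,q,r=111]: 11110001  (ones: 5)
Disagreements = 3+5+5+3+5+3+3+5 = 32

32


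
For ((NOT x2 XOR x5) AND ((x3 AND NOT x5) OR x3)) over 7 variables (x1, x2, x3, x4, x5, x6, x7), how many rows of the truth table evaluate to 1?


Formula: ((NOT x2 XOR x5) AND ((x3 AND NOT x5) OR x3)) over 7 vars (128 rows)
Evaluate each row (x1, x2, x3, x4, x5, x6, x7 as bits, MSB first):
  row 0 [0000000]: ((NOT 0 XOR 0) AND ((0 AND NOT 0) OR 0)) -> 0
  row 1 [0000001]: ((NOT 0 XOR 0) AND ((0 AND NOT 0) OR 0)) -> 0
  row 2 [0000010]: ((NOT 0 XOR 0) AND ((0 AND NOT 0) OR 0)) -> 0
  row 3 [0000011]: ((NOT 0 XOR 0) AND ((0 AND NOT 0) OR 0)) -> 0
  row 4 [0000100]: ((NOT 0 XOR 1) AND ((0 AND NOT 1) OR 0)) -> 0
  (every remaining row is evaluated the same way; all 128 results are listed next)
Full result column, 8 rows per line (x1,x2,x3,x4 fixed per line; x5,x6,x7 runs 000..111 left to right):
  rows 0-7 [x1,x2,x3,x4=0000]: 00000000  (ones: 0)
  rows 8-15 [x1,x2,x3,x4=0001]: 00000000  (ones: 0)
  rows 16-23 [x1,x2,x3,x4=0010]: 11110000  (ones: 4)
  rows 24-31 [x1,x2,x3,x4=0011]: 11110000  (ones: 4)
  rows 32-39 [x1,x2,x3,x4=0100]: 00000000  (ones: 0)
  rows 40-47 [x1,x2,x3,x4=0101]: 00000000  (ones: 0)
  rows 48-55 [x1,x2,x3,x4=0110]: 00001111  (ones: 4)
  rows 56-63 [x1,x2,x3,x4=0111]: 00001111  (ones: 4)
  rows 64-71 [x1,x2,x3,x4=1000]: 00000000  (ones: 0)
  rows 72-79 [x1,x2,x3,x4=1001]: 00000000  (ones: 0)
  rows 80-87 [x1,x2,x3,x4=1010]: 11110000  (ones: 4)
  rows 88-95 [x1,x2,x3,x4=1011]: 11110000  (ones: 4)
  rows 96-103 [x1,x2,x3,x4=1100]: 00000000  (ones: 0)
  rows 104-111 [x1,x2,x3,x4=1101]: 00000000  (ones: 0)
  rows 112-119 [x1,x2,x3,x4=1110]: 00001111  (ones: 4)
  rows 120-127 [x1,x2,x3,x4=1111]: 00001111  (ones: 4)
Count of 1-rows = 0+0+4+4+0+0+4+4+0+0+4+4+0+0+4+4 = 32

32


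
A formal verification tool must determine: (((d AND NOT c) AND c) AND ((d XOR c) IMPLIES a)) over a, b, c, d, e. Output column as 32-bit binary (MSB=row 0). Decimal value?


Formula: (((d AND NOT c) AND c) AND ((d XOR c) IMPLIES a)) over a, b, c, d, e (32 rows)
Evaluate each row (bits = a,b,c,d,e, MSB first):
  row 0 [00000]: (((0 AND NOT 0) AND 0) AND ((0 XOR 0) IMPLIES 0)) -> 0
  row 1 [00001]: (((0 AND NOT 0) AND 0) AND ((0 XOR 0) IMPLIES 0)) -> 0
  row 2 [00010]: (((1 AND NOT 0) AND 0) AND ((1 XOR 0) IMPLIES 0)) -> 0
  row 3 [00011]: (((1 AND NOT 0) AND 0) AND ((1 XOR 0) IMPLIES 0)) -> 0
  row 4 [00100]: (((0 AND NOT 1) AND 1) AND ((0 XOR 1) IMPLIES 0)) -> 0
  row 5 [00101]: (((0 AND NOT 1) AND 1) AND ((0 XOR 1) IMPLIES 0)) -> 0
  row 6 [00110]: (((1 AND NOT 1) AND 1) AND ((1 XOR 1) IMPLIES 0)) -> 0
  row 7 [00111]: (((1 AND NOT 1) AND 1) AND ((1 XOR 1) IMPLIES 0)) -> 0
  row 8 [01000]: (((0 AND NOT 0) AND 0) AND ((0 XOR 0) IMPLIES 0)) -> 0
  row 9 [01001]: (((0 AND NOT 0) AND 0) AND ((0 XOR 0) IMPLIES 0)) -> 0
  row 10 [01010]: (((1 AND NOT 0) AND 0) AND ((1 XOR 0) IMPLIES 0)) -> 0
  row 11 [01011]: (((1 AND NOT 0) AND 0) AND ((1 XOR 0) IMPLIES 0)) -> 0
  row 12 [01100]: (((0 AND NOT 1) AND 1) AND ((0 XOR 1) IMPLIES 0)) -> 0
  row 13 [01101]: (((0 AND NOT 1) AND 1) AND ((0 XOR 1) IMPLIES 0)) -> 0
  row 14 [01110]: (((1 AND NOT 1) AND 1) AND ((1 XOR 1) IMPLIES 0)) -> 0
  row 15 [01111]: (((1 AND NOT 1) AND 1) AND ((1 XOR 1) IMPLIES 0)) -> 0
  row 16 [10000]: (((0 AND NOT 0) AND 0) AND ((0 XOR 0) IMPLIES 1)) -> 0
  row 17 [10001]: (((0 AND NOT 0) AND 0) AND ((0 XOR 0) IMPLIES 1)) -> 0
  row 18 [10010]: (((1 AND NOT 0) AND 0) AND ((1 XOR 0) IMPLIES 1)) -> 0
  row 19 [10011]: (((1 AND NOT 0) AND 0) AND ((1 XOR 0) IMPLIES 1)) -> 0
  row 20 [10100]: (((0 AND NOT 1) AND 1) AND ((0 XOR 1) IMPLIES 1)) -> 0
  row 21 [10101]: (((0 AND NOT 1) AND 1) AND ((0 XOR 1) IMPLIES 1)) -> 0
  row 22 [10110]: (((1 AND NOT 1) AND 1) AND ((1 XOR 1) IMPLIES 1)) -> 0
  row 23 [10111]: (((1 AND NOT 1) AND 1) AND ((1 XOR 1) IMPLIES 1)) -> 0
  row 24 [11000]: (((0 AND NOT 0) AND 0) AND ((0 XOR 0) IMPLIES 1)) -> 0
  row 25 [11001]: (((0 AND NOT 0) AND 0) AND ((0 XOR 0) IMPLIES 1)) -> 0
  row 26 [11010]: (((1 AND NOT 0) AND 0) AND ((1 XOR 0) IMPLIES 1)) -> 0
  row 27 [11011]: (((1 AND NOT 0) AND 0) AND ((1 XOR 0) IMPLIES 1)) -> 0
  row 28 [11100]: (((0 AND NOT 1) AND 1) AND ((0 XOR 1) IMPLIES 1)) -> 0
  row 29 [11101]: (((0 AND NOT 1) AND 1) AND ((0 XOR 1) IMPLIES 1)) -> 0
  row 30 [11110]: (((1 AND NOT 1) AND 1) AND ((1 XOR 1) IMPLIES 1)) -> 0
  row 31 [11111]: (((1 AND NOT 1) AND 1) AND ((1 XOR 1) IMPLIES 1)) -> 0
Full result column, 4 rows per line (a,b,c fixed per line; d,e runs 00..11 left to right):
  rows 0-3 [a,b,c=000]: 0000  = hex 0
  rows 4-7 [a,b,c=001]: 0000  = hex 0
  rows 8-11 [a,b,c=010]: 0000  = hex 0
  rows 12-15 [a,b,c=011]: 0000  = hex 0
  rows 16-19 [a,b,c=100]: 0000  = hex 0
  rows 20-23 [a,b,c=101]: 0000  = hex 0
  rows 24-27 [a,b,c=110]: 0000  = hex 0
  rows 28-31 [a,b,c=111]: 0000  = hex 0
Output column (row 0 .. row 31) = 00000000000000000000000000000000
Output column grouped in 4s = 0000 0000 0000 0000 0000 0000 0000 0000 = 0x00000000
Convert to decimal digit by digit (value = value*16 + digit):
  0 -> 0
  0*16 + 0 = 0
  0*16 + 0 = 0
  0*16 + 0 = 0
  0*16 + 0 = 0
  0*16 + 0 = 0
  0*16 + 0 = 0
  0*16 + 0 = 0
Decimal = 0

0


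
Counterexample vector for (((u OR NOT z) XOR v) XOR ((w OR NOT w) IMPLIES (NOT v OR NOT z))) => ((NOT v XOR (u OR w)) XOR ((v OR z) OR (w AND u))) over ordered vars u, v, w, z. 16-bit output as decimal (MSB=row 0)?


F1 = (((u OR NOT z) XOR v) XOR ((w OR NOT w) IMPLIES (NOT v OR NOT z)))
F2 = ((NOT v XOR (u OR w)) XOR ((v OR z) OR (w AND u)))
Counterexample to F1=>F2 is where F1=1 and F2=0.
Evaluate each row (bits = u,v,w,z, MSB first):
  row 0 [0000]: F1=0 F2=1 -> F1&~F2 -> 0
  row 1 [0001]: F1=1 F2=0 -> F1&~F2 -> 1
  row 2 [0010]: F1=0 F2=0 -> F1&~F2 -> 0
  row 3 [0011]: F1=1 F2=1 -> F1&~F2 -> 0
  row 4 [0100]: F1=1 F2=1 -> F1&~F2 -> 0
  row 5 [0101]: F1=1 F2=1 -> F1&~F2 -> 0
  row 6 [0110]: F1=1 F2=0 -> F1&~F2 -> 1
  row 7 [0111]: F1=1 F2=0 -> F1&~F2 -> 1
  row 8 [1000]: F1=0 F2=0 -> F1&~F2 -> 0
  row 9 [1001]: F1=0 F2=1 -> F1&~F2 -> 0
  row 10 [1010]: F1=0 F2=1 -> F1&~F2 -> 0
  row 11 [1011]: F1=0 F2=1 -> F1&~F2 -> 0
  row 12 [1100]: F1=1 F2=0 -> F1&~F2 -> 1
  row 13 [1101]: F1=0 F2=0 -> F1&~F2 -> 0
  row 14 [1110]: F1=1 F2=0 -> F1&~F2 -> 1
  row 15 [1111]: F1=0 F2=0 -> F1&~F2 -> 0
Full result column, 4 rows per line (u,v fixed per line; w,z runs 00..11 left to right):
  rows 0-3 [u,v=00]: 0100  = hex 4
  rows 4-7 [u,v=01]: 0011  = hex 3
  rows 8-11 [u,v=10]: 0000  = hex 0
  rows 12-15 [u,v=11]: 1010  = hex A
Counterexample vector (row 0 .. row 15) = 0100001100001010
Output column grouped in 4s = 0100 0011 0000 1010 = 0x430A
Convert to decimal digit by digit (value = value*16 + digit):
  4 -> 4
  4*16 + 3 = 67
  67*16 + 0 = 1072
  1072*16 + 10 (A) = 17162
Decimal = 17162

17162


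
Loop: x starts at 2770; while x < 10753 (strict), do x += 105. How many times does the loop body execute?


Step 1: x goes from 2770 toward 10753 by 105; the body runs while x<10753, so iterations = ceil((bound-start)/step)
Step 2: Distance=7983
Step 3: ceil(7983/105)=77

77


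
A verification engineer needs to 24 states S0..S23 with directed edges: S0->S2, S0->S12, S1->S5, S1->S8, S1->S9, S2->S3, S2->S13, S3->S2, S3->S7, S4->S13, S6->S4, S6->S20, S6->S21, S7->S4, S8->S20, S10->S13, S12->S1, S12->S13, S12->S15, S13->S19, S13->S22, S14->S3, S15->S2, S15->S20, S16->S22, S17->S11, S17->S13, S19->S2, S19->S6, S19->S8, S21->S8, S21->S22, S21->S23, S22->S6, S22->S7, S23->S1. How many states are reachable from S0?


BFS from S0:
  layer 0: {S0}
  layer 1: {S2, S12}
  layer 2: {S1, S3, S13, S15}
  layer 3: {S5, S7, S8, S9, S19, S20, S22}
  layer 4: {S4, S6}
  layer 5: {S21}
  layer 6: {S23}
Reachable set: {S0, S1, S2, S3, S4, S5, S6, S7, S8, S9, S12, S13, S15, S19, S20, S21, S22, S23}
Count = 18

18


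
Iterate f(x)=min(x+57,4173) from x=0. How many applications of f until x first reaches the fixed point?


Step 1: x=0, cap=4173, increment=57
Step 2: x grows by 57 each step until capped at 4173; fixed point is x=4173
Step 3: iterations = ceil(4173/57) = 74

74


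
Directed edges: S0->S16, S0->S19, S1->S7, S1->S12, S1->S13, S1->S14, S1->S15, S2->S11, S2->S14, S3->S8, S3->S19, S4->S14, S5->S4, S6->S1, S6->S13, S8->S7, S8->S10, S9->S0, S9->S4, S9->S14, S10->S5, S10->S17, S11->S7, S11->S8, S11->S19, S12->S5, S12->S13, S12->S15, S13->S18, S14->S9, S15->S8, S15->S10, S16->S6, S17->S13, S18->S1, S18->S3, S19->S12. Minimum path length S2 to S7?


BFS layer-by-layer from S2:
  dist 0: {S2}
  dist 1: {S11, S14}
  dist 2: {S7, S8, S9, S19}
  -> S7 reached at distance 2
Shortest path length = 2

2


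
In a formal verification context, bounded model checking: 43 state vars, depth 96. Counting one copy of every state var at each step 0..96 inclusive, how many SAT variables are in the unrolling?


BMC unrolls to depth k, creating one copy of each state var for steps 0..k.
Step count = 96 + 1 = 97 (steps 0 through 96)
Vars per step = 43
Total = 43 * 97 = 4171

4171


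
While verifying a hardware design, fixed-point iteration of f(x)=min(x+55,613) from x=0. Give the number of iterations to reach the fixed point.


Step 1: x=0, cap=613, increment=55
Step 2: x grows by 55 each step until capped at 613; fixed point is x=613
Step 3: iterations = ceil(613/55) = 12

12


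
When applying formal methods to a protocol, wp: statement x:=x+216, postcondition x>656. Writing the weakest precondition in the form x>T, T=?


Formula: wp(x:=E, P) = P[E/x] (substitute E for x in postcondition)
Step 1: Postcondition: x>656
Step 2: Substitute x+216 for x: x+216>656
Step 3: Solve for x: x > 656-216 = 440

440


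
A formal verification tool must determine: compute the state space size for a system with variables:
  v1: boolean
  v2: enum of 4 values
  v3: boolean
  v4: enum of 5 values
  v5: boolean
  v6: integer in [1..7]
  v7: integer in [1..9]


State space = product of domain sizes of all variables.
Domain sizes:
  v1 (boolean): 2
  v2 (enum of 4 values): 4
  v3 (boolean): 2
  v4 (enum of 5 values): 5
  v5 (boolean): 2
  v6 (integer in [1..7]): 7
  v7 (integer in [1..9]): 9
Product = 2 * 4 * 2 * 5 * 2 * 7 * 9 = 10080

10080
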